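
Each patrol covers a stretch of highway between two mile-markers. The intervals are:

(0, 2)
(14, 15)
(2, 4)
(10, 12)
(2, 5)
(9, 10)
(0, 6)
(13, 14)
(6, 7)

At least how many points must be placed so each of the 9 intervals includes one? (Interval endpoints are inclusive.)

4

Process intervals by earliest right end; each time one isn't hit yet, stab at its right endpoint.
By right end: [0,2]  [2,4]  [2,5]  [0,6]  [6,7]  [9,10]  [10,12]  [13,14]  [14,15]
[0,2] uncovered → point at 2; [6,7] uncovered → point at 7; [9,10] uncovered → point at 10; [13,14] uncovered → point at 14.
Points: 2, 7, 10, 14 (4 total).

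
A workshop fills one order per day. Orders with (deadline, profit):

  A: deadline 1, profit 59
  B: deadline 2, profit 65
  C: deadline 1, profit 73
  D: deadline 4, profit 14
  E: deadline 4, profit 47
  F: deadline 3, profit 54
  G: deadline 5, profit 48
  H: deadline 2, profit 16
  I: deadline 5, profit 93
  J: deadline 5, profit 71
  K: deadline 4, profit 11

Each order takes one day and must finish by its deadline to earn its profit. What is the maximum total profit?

Profit order: I=93 C=73 J=71 B=65 A=59 F=54 G=48 E=47 H=16 D=14 K=11
Assign: I→slot 5, C→slot 1, J→slot 4, B→slot 2, A skipped, F→slot 3, G skipped, E skipped, H skipped, D skipped, K skipped.
Slots: [1:C] [2:B] [3:F] [4:J] [5:I]
Profit = 73 + 65 + 54 + 71 + 93 = 356

356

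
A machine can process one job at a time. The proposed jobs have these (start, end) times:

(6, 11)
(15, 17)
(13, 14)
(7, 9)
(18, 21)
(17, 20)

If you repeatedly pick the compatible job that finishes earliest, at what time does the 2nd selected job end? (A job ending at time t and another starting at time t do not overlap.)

By end time: (7,9), (6,11), (13,14), (15,17), (17,20), (18,21).
Pick (7,9); next start ≥ 9 → (13,14); next start ≥ 14 → (15,17); next start ≥ 17 → (17,20).
Selected: (7,9) (13,14) (15,17) (17,20)

14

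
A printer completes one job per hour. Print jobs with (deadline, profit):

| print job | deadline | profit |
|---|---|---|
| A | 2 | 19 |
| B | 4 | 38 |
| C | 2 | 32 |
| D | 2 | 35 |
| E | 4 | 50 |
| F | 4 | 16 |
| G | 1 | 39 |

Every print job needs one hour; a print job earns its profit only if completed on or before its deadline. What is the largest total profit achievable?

Sort by profit descending; place each in the latest free slot ≤ its deadline.
Profit order: E=50 G=39 B=38 D=35 C=32 A=19 F=16
Assign: E→slot 4, G→slot 1, B→slot 3, D→slot 2, C skipped, A skipped, F skipped.
Slots: [1:G] [2:D] [3:B] [4:E]
Profit = 39 + 35 + 38 + 50 = 162

162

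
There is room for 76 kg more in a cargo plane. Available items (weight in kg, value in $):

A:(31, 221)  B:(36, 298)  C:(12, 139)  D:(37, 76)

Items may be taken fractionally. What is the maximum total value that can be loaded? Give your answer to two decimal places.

Sort by value per unit weight and fill in that order.
Ratios (sorted): C 11.58, B 8.28, A 7.13, D 2.05
take C (12 @ 139); take B (36 @ 298); take 28/31 of A → 199.61. Capacity used 76/76.
Total value = 636.61

636.61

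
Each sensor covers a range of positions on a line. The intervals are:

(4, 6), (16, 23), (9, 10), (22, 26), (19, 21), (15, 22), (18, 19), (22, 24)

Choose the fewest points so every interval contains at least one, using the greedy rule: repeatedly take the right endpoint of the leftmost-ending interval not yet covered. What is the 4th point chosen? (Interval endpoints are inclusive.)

By right end: [4,6]  [9,10]  [18,19]  [19,21]  [15,22]  [16,23]  [22,24]  [22,26]
[4,6] uncovered → point at 6; [9,10] uncovered → point at 10; [18,19] uncovered → point at 19; [22,24] uncovered → point at 24.
Points: 6, 10, 19, 24 (4 total).

24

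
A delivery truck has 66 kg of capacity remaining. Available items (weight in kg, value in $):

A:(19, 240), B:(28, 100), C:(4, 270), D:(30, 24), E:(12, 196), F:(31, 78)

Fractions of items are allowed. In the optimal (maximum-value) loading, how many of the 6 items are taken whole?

Ratios (sorted): C 67.50, E 16.33, A 12.63, B 3.57, F 2.52, D 0.80
take C (4 @ 270); take E (12 @ 196); take A (19 @ 240); take B (28 @ 100); take 3/31 of F → 7.55. Capacity used 66/66.
4 item(s) taken whole; one partial (take 3/31 of F).

4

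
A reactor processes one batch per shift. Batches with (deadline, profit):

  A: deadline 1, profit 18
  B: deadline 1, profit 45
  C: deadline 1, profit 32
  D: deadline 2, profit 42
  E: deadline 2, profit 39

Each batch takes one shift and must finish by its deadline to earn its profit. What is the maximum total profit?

87

Profit order: B=45 D=42 E=39 C=32 A=18
Assign: B→slot 1, D→slot 2, E skipped, C skipped, A skipped.
Slots: [1:B] [2:D]
Profit = 45 + 42 = 87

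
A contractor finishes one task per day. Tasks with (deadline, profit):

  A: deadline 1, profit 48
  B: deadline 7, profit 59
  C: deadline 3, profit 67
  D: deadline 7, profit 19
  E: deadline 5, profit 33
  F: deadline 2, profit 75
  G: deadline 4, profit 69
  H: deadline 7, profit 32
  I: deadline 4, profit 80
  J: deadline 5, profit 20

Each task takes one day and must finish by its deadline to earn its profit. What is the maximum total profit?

415

Take jobs in profit order; each goes to the latest open slot no later than its deadline.
By profit: I(d4,80), F(d2,75), G(d4,69), C(d3,67), B(d7,59), A(d1,48), E(d5,33), H(d7,32), J(d5,20), D(d7,19)
I→slot 4; F→slot 2; G→slot 3; C→slot 1; B→slot 7; A skipped; E→slot 5; H→slot 6; J skipped; D skipped.
Profit = 67 + 75 + 69 + 80 + 33 + 32 + 59 = 415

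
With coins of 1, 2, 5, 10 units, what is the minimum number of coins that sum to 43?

Greedy: take as many of the largest coin as possible, then repeat with the remainder.
43 − 4×10→3 − 1×2→1 − 1×1→0
Total coins = 4 + 1 + 1 = 6

6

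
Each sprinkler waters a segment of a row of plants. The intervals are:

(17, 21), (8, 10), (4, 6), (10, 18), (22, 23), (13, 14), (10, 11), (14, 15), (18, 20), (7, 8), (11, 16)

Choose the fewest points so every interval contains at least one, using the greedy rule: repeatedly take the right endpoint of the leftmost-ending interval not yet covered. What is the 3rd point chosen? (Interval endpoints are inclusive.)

Sort by right endpoint; whenever an interval is uncovered, place a point at its right end.
By right end: [4,6]  [7,8]  [8,10]  [10,11]  [13,14]  [14,15]  [11,16]  [10,18]  [18,20]  [17,21]  [22,23]
[4,6] uncovered → point at 6; [7,8] uncovered → point at 8; [10,11] uncovered → point at 11; [13,14] uncovered → point at 14; [18,20] uncovered → point at 20; [22,23] uncovered → point at 23.
Points: 6, 8, 11, 14, 20, 23 (6 total).

11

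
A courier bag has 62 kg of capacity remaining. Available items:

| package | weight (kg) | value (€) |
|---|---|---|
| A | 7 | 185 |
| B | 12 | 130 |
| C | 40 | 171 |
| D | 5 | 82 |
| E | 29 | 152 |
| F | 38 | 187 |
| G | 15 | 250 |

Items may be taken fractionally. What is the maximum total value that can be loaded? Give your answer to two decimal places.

767.55

Ratios (sorted): A 26.43, G 16.67, D 16.40, B 10.83, E 5.24, F 4.92, C 4.28
take A (7 @ 185); take G (15 @ 250); take D (5 @ 82); take B (12 @ 130); take 23/29 of E → 120.55. Capacity used 62/62.
Total value = 767.55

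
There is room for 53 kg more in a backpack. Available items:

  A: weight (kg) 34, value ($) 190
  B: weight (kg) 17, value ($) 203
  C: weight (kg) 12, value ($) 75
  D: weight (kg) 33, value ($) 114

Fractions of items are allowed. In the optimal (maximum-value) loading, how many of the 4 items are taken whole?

2

Greedy by value/weight ratio, highest first.
Ratios (sorted): B 11.94, C 6.25, A 5.59, D 3.45
take B (17 @ 203); take C (12 @ 75); take 24/34 of A → 134.12. Capacity used 53/53.
2 item(s) taken whole; one partial (take 24/34 of A).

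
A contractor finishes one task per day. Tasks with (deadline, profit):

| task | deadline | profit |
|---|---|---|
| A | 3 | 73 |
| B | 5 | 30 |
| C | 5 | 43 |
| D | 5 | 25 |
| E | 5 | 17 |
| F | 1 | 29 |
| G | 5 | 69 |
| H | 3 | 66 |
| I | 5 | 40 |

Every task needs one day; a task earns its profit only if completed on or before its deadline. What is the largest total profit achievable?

Sort by profit descending; place each in the latest free slot ≤ its deadline.
By profit: A(d3,73), G(d5,69), H(d3,66), C(d5,43), I(d5,40), B(d5,30), F(d1,29), D(d5,25), E(d5,17)
A→slot 3; G→slot 5; H→slot 2; C→slot 4; I→slot 1; B skipped; F skipped; D skipped; E skipped.
Profit = 40 + 66 + 73 + 43 + 69 = 291

291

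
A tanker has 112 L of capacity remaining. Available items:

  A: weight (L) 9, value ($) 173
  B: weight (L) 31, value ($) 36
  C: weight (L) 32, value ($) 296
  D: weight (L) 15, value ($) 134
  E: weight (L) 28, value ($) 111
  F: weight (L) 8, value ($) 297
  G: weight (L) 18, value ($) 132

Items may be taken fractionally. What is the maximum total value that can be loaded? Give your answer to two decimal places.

Greedy by value/weight ratio, highest first.
Order: F (297/8=37.12) > A (173/9=19.22) > C (296/32=9.25) > D (134/15=8.93) > G (132/18=7.33) > E (111/28=3.96) > B (36/31=1.16)
Fill: take F (8 @ 297) → take A (9 @ 173) → take C (32 @ 296) → take D (15 @ 134) → take G (18 @ 132) → take E (28 @ 111) → take 2/31 of B → 2.32; 112/112 used.
Total value = 1145.32

1145.32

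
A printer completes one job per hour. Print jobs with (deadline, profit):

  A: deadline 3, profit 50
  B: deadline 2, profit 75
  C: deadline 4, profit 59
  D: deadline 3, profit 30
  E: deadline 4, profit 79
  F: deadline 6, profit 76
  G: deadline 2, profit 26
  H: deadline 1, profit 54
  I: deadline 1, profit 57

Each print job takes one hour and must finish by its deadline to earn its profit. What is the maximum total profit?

Profit order: E=79 F=76 B=75 C=59 I=57 H=54 A=50 D=30 G=26
Assign: E→slot 4, F→slot 6, B→slot 2, C→slot 3, I→slot 1, H skipped, A skipped, D skipped, G skipped.
Slots: [1:I] [2:B] [3:C] [4:E] [6:F]
Profit = 57 + 75 + 59 + 79 + 76 = 346

346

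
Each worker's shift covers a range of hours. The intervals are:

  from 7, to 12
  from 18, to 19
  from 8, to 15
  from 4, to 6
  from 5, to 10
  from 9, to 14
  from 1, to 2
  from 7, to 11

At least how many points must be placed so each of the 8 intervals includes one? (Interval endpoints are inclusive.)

Process intervals by earliest right end; each time one isn't hit yet, stab at its right endpoint.
Sorted: [1,2] [4,6] [5,10] [7,11] [7,12] [9,14] [8,15] [18,19]
{[1,2]} hit by 2; {[4,6],[5,10]} hit by 6; {[7,11],[7,12],[9,14],[8,15]} hit by 11; {[18,19]} hit by 19.
Points: 2, 6, 11, 19 (4 total).

4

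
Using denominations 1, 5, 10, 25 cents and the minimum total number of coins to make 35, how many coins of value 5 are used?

0

Greedy: take as many of the largest coin as possible, then repeat with the remainder.
35 − 1×25→10 − 1×10→0
Count of 5: 0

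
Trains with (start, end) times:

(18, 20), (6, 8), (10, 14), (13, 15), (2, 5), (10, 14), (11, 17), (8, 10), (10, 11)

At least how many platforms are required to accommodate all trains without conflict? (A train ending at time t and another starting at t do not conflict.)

Count concurrent intervals with a sweep; the peak is the room count.
starts: [2, 6, 8, 10, 10, 10, 11, 13, 18]
ends:   [5, 8, 10, 11, 14, 14, 15, 17, 20]
s2→1 e5→0 s6→1 e8→0 s8→1 e10→0 s10→1 s10→2 s10→3 e11→2 s11→3 s13→4  — peak 4.

4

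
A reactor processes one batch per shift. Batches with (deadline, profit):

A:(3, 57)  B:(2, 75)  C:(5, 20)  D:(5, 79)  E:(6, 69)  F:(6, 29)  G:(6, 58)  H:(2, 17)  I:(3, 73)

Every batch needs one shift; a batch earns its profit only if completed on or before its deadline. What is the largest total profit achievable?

411

By profit: D(d5,79), B(d2,75), I(d3,73), E(d6,69), G(d6,58), A(d3,57), F(d6,29), C(d5,20), H(d2,17)
D→slot 5; B→slot 2; I→slot 3; E→slot 6; G→slot 4; A→slot 1; F skipped; C skipped; H skipped.
Profit = 57 + 75 + 73 + 58 + 79 + 69 = 411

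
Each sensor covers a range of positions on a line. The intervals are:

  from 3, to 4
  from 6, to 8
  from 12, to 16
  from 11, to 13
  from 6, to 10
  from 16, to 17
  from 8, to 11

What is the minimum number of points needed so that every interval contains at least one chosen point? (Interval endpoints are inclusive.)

4

Sort by right endpoint; whenever an interval is uncovered, place a point at its right end.
By right end: [3,4]  [6,8]  [6,10]  [8,11]  [11,13]  [12,16]  [16,17]
[3,4] uncovered → point at 4; [6,8] uncovered → point at 8; [11,13] uncovered → point at 13; [16,17] uncovered → point at 17.
Points: 4, 8, 13, 17 (4 total).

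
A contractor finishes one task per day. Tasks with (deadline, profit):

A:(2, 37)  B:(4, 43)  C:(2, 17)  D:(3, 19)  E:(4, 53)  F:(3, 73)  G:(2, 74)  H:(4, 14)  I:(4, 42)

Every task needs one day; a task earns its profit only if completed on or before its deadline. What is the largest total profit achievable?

Profit order: G=74 F=73 E=53 B=43 I=42 A=37 D=19 C=17 H=14
Assign: G→slot 2, F→slot 3, E→slot 4, B→slot 1, I skipped, A skipped, D skipped, C skipped, H skipped.
Slots: [1:B] [2:G] [3:F] [4:E]
Profit = 43 + 74 + 73 + 53 = 243

243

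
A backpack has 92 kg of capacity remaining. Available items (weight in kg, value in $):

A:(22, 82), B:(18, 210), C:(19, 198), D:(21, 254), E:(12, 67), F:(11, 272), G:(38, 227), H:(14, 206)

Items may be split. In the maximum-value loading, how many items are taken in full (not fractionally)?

Greedy by value/weight ratio, highest first.
Order: F (272/11=24.73) > H (206/14=14.71) > D (254/21=12.10) > B (210/18=11.67) > C (198/19=10.42) > G (227/38=5.97) > E (67/12=5.58) > A (82/22=3.73)
Fill: take F (11 @ 272) → take H (14 @ 206) → take D (21 @ 254) → take B (18 @ 210) → take C (19 @ 198) → take 9/38 of G → 53.76; 92/92 used.
5 item(s) taken whole; one partial (take 9/38 of G).

5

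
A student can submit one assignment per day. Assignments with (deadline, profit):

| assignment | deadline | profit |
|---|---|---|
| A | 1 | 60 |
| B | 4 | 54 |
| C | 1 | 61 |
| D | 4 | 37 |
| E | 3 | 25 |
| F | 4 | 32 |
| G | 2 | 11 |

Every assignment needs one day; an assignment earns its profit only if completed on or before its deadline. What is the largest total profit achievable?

Profit order: C=61 A=60 B=54 D=37 F=32 E=25 G=11
Assign: C→slot 1, A skipped, B→slot 4, D→slot 3, F→slot 2, E skipped, G skipped.
Slots: [1:C] [2:F] [3:D] [4:B]
Profit = 61 + 32 + 37 + 54 = 184

184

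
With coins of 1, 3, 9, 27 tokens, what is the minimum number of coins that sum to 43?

5

Greedy: take as many of the largest coin as possible, then repeat with the remainder.
43 − 1×27→16 − 1×9→7 − 2×3→1 − 1×1→0
Total coins = 1 + 1 + 2 + 1 = 5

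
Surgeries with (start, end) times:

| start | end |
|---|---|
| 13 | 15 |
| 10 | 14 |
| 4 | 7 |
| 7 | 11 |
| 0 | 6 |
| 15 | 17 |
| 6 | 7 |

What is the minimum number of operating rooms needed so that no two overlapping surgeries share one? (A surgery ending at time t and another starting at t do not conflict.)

2

Events (time:±→running): 0:+→1 4:+→2 … peak 2.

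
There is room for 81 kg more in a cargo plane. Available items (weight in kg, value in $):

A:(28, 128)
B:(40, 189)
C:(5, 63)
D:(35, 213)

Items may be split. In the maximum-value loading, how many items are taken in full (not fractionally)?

3

Greedy by value/weight ratio, highest first.
Order: C (63/5=12.60) > D (213/35=6.09) > B (189/40=4.72) > A (128/28=4.57)
Fill: take C (5 @ 63) → take D (35 @ 213) → take B (40 @ 189) → take 1/28 of A → 4.57; 81/81 used.
3 item(s) taken whole; one partial (take 1/28 of A).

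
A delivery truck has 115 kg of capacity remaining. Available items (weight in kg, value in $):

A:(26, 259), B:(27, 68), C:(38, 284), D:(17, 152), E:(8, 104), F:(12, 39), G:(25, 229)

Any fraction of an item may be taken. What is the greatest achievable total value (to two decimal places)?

1031.25

Ratios (sorted): E 13.00, A 9.96, G 9.16, D 8.94, C 7.47, F 3.25, B 2.52
take E (8 @ 104); take A (26 @ 259); take G (25 @ 229); take D (17 @ 152); take C (38 @ 284); take 1/12 of F → 3.25. Capacity used 115/115.
Total value = 1031.25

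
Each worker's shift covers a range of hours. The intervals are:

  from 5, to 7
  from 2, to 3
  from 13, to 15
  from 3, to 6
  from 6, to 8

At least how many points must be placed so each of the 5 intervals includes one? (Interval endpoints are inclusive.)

3

Process intervals by earliest right end; each time one isn't hit yet, stab at its right endpoint.
Sorted: [2,3] [3,6] [5,7] [6,8] [13,15]
{[2,3],[3,6]} hit by 3; {[5,7],[6,8]} hit by 7; {[13,15]} hit by 15.
Points: 3, 7, 15 (3 total).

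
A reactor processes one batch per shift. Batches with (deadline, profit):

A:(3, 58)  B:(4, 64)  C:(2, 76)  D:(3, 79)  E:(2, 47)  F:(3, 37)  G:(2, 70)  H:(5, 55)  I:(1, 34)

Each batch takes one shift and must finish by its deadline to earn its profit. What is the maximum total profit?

Profit order: D=79 C=76 G=70 B=64 A=58 H=55 E=47 F=37 I=34
Assign: D→slot 3, C→slot 2, G→slot 1, B→slot 4, A skipped, H→slot 5, E skipped, F skipped, I skipped.
Slots: [1:G] [2:C] [3:D] [4:B] [5:H]
Profit = 70 + 76 + 79 + 64 + 55 = 344

344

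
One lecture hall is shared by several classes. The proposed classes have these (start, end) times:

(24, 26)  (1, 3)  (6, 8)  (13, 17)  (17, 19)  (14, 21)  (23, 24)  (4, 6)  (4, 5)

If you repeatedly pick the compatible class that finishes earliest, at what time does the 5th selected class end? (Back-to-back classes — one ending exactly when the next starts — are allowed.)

Greedy by earliest finish: after sorting by end time, pick each interval compatible with the last pick.
Sorted by end: (1,3)  (4,5)  (4,6)  (6,8)  (13,17)  (17,19)  (14,21)  (23,24)  (24,26)
take (1,3); take (4,5); skip (4,6); take (6,8); take (13,17); take (17,19); skip (14,21); take (23,24); take (24,26).
Selected: (1,3) (4,5) (6,8) (13,17) (17,19) (23,24) (24,26)

19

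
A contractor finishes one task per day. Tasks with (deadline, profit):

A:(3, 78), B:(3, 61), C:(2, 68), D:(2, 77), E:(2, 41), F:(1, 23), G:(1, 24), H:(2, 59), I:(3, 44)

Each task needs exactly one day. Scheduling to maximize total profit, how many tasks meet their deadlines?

Profit order: A=78 D=77 C=68 B=61 H=59 I=44 E=41 G=24 F=23
Assign: A→slot 3, D→slot 2, C→slot 1, B skipped, H skipped, I skipped, E skipped, G skipped, F skipped.
Slots: [1:C] [2:D] [3:A]
3 of 9 scheduled.

3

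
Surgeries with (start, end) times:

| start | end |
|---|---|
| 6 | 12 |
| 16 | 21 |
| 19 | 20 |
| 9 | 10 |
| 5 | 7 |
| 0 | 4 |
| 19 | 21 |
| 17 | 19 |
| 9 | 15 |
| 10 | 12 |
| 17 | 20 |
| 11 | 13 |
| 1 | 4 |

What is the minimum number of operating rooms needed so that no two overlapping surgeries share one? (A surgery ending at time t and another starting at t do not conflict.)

Count concurrent intervals with a sweep; the peak is the room count.
Events (time:±→running): 0:+→1 1:+→2 4:-→1 4:-→0 5:+→1 6:+→2 7:-→1 9:+→2 9:+→3 10:-→2 10:+→3 11:+→4 … peak 4.

4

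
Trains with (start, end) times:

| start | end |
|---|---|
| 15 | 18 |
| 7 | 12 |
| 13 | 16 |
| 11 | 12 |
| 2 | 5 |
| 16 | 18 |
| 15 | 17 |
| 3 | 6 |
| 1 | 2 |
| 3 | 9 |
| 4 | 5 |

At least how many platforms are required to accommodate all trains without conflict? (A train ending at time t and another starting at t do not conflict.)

The answer is the maximum number of intervals overlapping at any instant.
starts: [1, 2, 3, 3, 4, 7, 11, 13, 15, 15, 16]
ends:   [2, 5, 5, 6, 9, 12, 12, 16, 17, 18, 18]
s1→1 e2→0 s2→1 s3→2 s3→3 s4→4  — peak 4.

4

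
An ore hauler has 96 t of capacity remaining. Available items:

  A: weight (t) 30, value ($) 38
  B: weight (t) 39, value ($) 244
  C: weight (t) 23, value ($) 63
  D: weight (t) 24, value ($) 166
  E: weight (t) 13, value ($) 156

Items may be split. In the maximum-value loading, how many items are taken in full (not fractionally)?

Order: E (156/13=12.00) > D (166/24=6.92) > B (244/39=6.26) > C (63/23=2.74) > A (38/30=1.27)
Fill: take E (13 @ 156) → take D (24 @ 166) → take B (39 @ 244) → take 20/23 of C → 54.78; 96/96 used.
3 item(s) taken whole; one partial (take 20/23 of C).

3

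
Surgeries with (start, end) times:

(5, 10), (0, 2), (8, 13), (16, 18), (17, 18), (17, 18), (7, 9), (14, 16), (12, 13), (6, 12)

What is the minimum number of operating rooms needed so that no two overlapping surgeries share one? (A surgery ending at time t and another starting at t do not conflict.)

4

The answer is the maximum number of intervals overlapping at any instant.
Events (time:±→running): 0:+→1 2:-→0 5:+→1 6:+→2 7:+→3 8:+→4 … peak 4.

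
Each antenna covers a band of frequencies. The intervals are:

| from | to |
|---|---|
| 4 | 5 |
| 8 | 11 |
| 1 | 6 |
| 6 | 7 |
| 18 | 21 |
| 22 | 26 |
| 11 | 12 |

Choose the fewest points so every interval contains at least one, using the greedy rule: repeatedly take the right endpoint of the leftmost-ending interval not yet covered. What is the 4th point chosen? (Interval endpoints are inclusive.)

21

Process intervals by earliest right end; each time one isn't hit yet, stab at its right endpoint.
By right end: [4,5]  [1,6]  [6,7]  [8,11]  [11,12]  [18,21]  [22,26]
[4,5] uncovered → point at 5; [6,7] uncovered → point at 7; [8,11] uncovered → point at 11; [18,21] uncovered → point at 21; [22,26] uncovered → point at 26.
Points: 5, 7, 11, 21, 26 (5 total).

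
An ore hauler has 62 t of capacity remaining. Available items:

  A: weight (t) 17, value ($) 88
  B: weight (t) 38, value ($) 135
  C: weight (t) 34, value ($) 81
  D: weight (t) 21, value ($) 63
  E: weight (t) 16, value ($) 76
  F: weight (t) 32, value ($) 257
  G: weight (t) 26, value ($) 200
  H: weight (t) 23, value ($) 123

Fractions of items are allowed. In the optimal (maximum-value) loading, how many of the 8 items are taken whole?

Greedy by value/weight ratio, highest first.
Order: F (257/32=8.03) > G (200/26=7.69) > H (123/23=5.35) > A (88/17=5.18) > E (76/16=4.75) > B (135/38=3.55) > D (63/21=3.00) > C (81/34=2.38)
Fill: take F (32 @ 257) → take G (26 @ 200) → take 4/23 of H → 21.39; 62/62 used.
2 item(s) taken whole; one partial (take 4/23 of H).

2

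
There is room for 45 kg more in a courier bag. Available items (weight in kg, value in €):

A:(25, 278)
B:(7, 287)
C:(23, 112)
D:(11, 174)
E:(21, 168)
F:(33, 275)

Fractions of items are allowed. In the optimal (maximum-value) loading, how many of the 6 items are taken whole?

Greedy by value/weight ratio, highest first.
Ratios (sorted): B 41.00, D 15.82, A 11.12, F 8.33, E 8.00, C 4.87
take B (7 @ 287); take D (11 @ 174); take A (25 @ 278); take 2/33 of F → 16.67. Capacity used 45/45.
3 item(s) taken whole; one partial (take 2/33 of F).

3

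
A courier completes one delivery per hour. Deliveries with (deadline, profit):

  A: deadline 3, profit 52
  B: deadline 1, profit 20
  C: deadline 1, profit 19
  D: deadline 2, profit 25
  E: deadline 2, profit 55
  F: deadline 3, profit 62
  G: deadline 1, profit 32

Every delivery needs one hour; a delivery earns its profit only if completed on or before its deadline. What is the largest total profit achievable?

169

By profit: F(d3,62), E(d2,55), A(d3,52), G(d1,32), D(d2,25), B(d1,20), C(d1,19)
F→slot 3; E→slot 2; A→slot 1; G skipped; D skipped; B skipped; C skipped.
Profit = 52 + 55 + 62 = 169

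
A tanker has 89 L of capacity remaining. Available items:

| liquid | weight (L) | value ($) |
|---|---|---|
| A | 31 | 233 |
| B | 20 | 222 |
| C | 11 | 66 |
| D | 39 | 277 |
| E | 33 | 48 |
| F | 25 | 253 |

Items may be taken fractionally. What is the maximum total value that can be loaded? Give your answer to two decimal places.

800.33

Ratios (sorted): B 11.10, F 10.12, A 7.52, D 7.10, C 6.00, E 1.45
take B (20 @ 222); take F (25 @ 253); take A (31 @ 233); take 13/39 of D → 92.33. Capacity used 89/89.
Total value = 800.33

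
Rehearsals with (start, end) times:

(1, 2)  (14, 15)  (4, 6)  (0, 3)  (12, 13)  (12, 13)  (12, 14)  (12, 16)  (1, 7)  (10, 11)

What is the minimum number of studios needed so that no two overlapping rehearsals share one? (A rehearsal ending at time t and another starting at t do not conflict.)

Count concurrent intervals with a sweep; the peak is the room count.
starts: [0, 1, 1, 4, 10, 12, 12, 12, 12, 14]
ends:   [2, 3, 6, 7, 11, 13, 13, 14, 15, 16]
s0→1 s1→2 s1→3 e2→2 e3→1 s4→2 e6→1 e7→0 s10→1 e11→0 s12→1 s12→2 s12→3 s12→4  — peak 4.

4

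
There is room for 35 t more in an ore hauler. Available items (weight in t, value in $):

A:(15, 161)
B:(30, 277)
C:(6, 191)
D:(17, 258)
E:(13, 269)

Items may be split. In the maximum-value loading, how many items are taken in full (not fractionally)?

Sort by value per unit weight and fill in that order.
Ratios (sorted): C 31.83, E 20.69, D 15.18, A 10.73, B 9.23
take C (6 @ 191); take E (13 @ 269); take 16/17 of D → 242.82. Capacity used 35/35.
2 item(s) taken whole; one partial (take 16/17 of D).

2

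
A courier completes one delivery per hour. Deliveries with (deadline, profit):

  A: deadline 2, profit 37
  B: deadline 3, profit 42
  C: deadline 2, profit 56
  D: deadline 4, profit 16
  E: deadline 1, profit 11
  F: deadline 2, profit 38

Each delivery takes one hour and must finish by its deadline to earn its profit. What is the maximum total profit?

152

By profit: C(d2,56), B(d3,42), F(d2,38), A(d2,37), D(d4,16), E(d1,11)
C→slot 2; B→slot 3; F→slot 1; A skipped; D→slot 4; E skipped.
Profit = 38 + 56 + 42 + 16 = 152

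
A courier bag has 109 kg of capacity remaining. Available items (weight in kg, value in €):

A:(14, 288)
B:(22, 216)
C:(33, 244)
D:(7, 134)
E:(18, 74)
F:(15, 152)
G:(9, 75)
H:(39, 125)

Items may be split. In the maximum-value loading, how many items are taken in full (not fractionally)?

Order: A (288/14=20.57) > D (134/7=19.14) > F (152/15=10.13) > B (216/22=9.82) > G (75/9=8.33) > C (244/33=7.39) > E (74/18=4.11) > H (125/39=3.21)
Fill: take A (14 @ 288) → take D (7 @ 134) → take F (15 @ 152) → take B (22 @ 216) → take G (9 @ 75) → take C (33 @ 244) → take 9/18 of E → 37.00; 109/109 used.
6 item(s) taken whole; one partial (take 9/18 of E).

6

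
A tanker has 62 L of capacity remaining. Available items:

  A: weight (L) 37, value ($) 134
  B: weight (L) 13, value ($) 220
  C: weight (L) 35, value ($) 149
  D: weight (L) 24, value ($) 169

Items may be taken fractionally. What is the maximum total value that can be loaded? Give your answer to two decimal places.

495.43

Sort by value per unit weight and fill in that order.
Order: B (220/13=16.92) > D (169/24=7.04) > C (149/35=4.26) > A (134/37=3.62)
Fill: take B (13 @ 220) → take D (24 @ 169) → take 25/35 of C → 106.43; 62/62 used.
Total value = 495.43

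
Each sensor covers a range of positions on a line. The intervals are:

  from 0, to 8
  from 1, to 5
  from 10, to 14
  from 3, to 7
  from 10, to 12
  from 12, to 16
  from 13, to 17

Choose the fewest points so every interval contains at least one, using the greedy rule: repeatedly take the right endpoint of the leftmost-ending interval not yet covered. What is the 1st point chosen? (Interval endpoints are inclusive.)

5

Process intervals by earliest right end; each time one isn't hit yet, stab at its right endpoint.
By right end: [1,5]  [3,7]  [0,8]  [10,12]  [10,14]  [12,16]  [13,17]
[1,5] uncovered → point at 5; [10,12] uncovered → point at 12; [13,17] uncovered → point at 17.
Points: 5, 12, 17 (3 total).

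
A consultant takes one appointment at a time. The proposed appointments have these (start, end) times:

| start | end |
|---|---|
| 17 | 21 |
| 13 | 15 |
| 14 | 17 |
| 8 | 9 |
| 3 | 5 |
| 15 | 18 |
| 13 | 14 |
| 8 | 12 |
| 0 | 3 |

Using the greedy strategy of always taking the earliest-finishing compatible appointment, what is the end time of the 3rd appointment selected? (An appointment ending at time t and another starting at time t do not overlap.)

By end time: (0,3), (3,5), (8,9), (8,12), (13,14), (13,15), (14,17), (15,18), (17,21).
Pick (0,3); next start ≥ 3 → (3,5); next start ≥ 5 → (8,9); next start ≥ 9 → (13,14); next start ≥ 14 → (14,17); next start ≥ 17 → (17,21).
Selected: (0,3) (3,5) (8,9) (13,14) (14,17) (17,21)

9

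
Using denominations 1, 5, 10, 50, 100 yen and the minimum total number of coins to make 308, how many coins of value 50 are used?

0

Greedy: take as many of the largest coin as possible, then repeat with the remainder.
308 − 3×100→8 − 1×5→3 − 3×1→0
Count of 50: 0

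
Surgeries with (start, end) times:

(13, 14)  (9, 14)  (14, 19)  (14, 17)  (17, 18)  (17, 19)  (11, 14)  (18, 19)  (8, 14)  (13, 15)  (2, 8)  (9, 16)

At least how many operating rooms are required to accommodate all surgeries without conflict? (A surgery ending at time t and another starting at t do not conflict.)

6

starts: [2, 8, 9, 9, 11, 13, 13, 14, 14, 17, 17, 18]
ends:   [8, 14, 14, 14, 14, 15, 16, 17, 18, 19, 19, 19]
s2→1 e8→0 s8→1 s9→2 s9→3 s11→4 s13→5 s13→6  — peak 6.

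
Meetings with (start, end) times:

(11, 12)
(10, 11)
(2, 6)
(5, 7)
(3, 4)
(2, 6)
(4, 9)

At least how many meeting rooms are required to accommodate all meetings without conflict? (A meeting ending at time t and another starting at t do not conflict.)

The answer is the maximum number of intervals overlapping at any instant.
Events (time:±→running): 2:+→1 2:+→2 3:+→3 4:-→2 4:+→3 5:+→4 … peak 4.

4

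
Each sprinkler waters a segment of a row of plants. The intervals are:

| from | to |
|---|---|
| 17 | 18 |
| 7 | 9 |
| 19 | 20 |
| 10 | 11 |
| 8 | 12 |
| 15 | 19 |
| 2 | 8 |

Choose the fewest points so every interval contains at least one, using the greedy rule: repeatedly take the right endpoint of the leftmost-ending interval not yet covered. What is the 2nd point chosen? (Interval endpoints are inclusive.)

Sorted: [2,8] [7,9] [10,11] [8,12] [17,18] [15,19] [19,20]
{[2,8],[7,9]} hit by 8; {[10,11],[8,12]} hit by 11; {[17,18],[15,19]} hit by 18; {[19,20]} hit by 20.
Points: 8, 11, 18, 20 (4 total).

11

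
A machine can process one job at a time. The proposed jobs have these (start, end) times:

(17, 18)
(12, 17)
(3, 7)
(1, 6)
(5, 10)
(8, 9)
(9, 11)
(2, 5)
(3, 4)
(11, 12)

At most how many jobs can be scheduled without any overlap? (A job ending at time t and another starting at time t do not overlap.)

6

By end time: (3,4), (2,5), (1,6), (3,7), (8,9), (5,10), (9,11), (11,12), (12,17), (17,18).
Pick (3,4); next start ≥ 4 → (8,9); next start ≥ 9 → (9,11); next start ≥ 11 → (11,12); next start ≥ 12 → (12,17); next start ≥ 17 → (17,18).
Selected 6 jobs.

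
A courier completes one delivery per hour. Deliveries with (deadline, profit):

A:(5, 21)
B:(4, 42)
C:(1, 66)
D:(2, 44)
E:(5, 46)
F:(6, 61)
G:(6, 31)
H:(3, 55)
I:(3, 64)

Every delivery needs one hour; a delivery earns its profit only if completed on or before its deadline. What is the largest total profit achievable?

334

Take jobs in profit order; each goes to the latest open slot no later than its deadline.
By profit: C(d1,66), I(d3,64), F(d6,61), H(d3,55), E(d5,46), D(d2,44), B(d4,42), G(d6,31), A(d5,21)
C→slot 1; I→slot 3; F→slot 6; H→slot 2; E→slot 5; D skipped; B→slot 4; G skipped; A skipped.
Profit = 66 + 55 + 64 + 42 + 46 + 61 = 334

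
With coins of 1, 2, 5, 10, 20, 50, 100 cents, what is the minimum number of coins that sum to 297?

7

297 = 2×100 + 1×50 + 2×20 + 1×5 + 1×2
Total coins = 2 + 1 + 2 + 1 + 1 = 7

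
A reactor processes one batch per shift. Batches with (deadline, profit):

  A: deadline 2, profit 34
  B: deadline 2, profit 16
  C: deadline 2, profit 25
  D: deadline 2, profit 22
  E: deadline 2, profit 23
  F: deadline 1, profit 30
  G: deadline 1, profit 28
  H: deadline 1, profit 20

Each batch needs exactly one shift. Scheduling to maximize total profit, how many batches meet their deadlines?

By profit: A(d2,34), F(d1,30), G(d1,28), C(d2,25), E(d2,23), D(d2,22), H(d1,20), B(d2,16)
A→slot 2; F→slot 1; G skipped; C skipped; E skipped; D skipped; H skipped; B skipped.
2 of 8 scheduled.

2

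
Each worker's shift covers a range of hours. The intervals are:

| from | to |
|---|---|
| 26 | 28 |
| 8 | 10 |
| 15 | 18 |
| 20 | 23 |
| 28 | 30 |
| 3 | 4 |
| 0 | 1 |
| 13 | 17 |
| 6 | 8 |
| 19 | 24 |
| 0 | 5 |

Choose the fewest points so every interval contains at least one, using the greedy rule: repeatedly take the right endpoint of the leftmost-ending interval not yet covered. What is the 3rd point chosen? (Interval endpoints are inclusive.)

8

By right end: [0,1]  [3,4]  [0,5]  [6,8]  [8,10]  [13,17]  [15,18]  [20,23]  [19,24]  [26,28]  [28,30]
[0,1] uncovered → point at 1; [3,4] uncovered → point at 4; [6,8] uncovered → point at 8; [13,17] uncovered → point at 17; [20,23] uncovered → point at 23; [26,28] uncovered → point at 28.
Points: 1, 4, 8, 17, 23, 28 (6 total).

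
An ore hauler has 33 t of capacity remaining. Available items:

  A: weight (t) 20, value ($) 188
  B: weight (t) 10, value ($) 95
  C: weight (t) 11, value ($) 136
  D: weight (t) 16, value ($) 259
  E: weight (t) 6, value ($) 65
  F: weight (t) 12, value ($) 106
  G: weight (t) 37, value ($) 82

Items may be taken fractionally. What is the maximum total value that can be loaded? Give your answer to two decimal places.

Greedy by value/weight ratio, highest first.
Order: D (259/16=16.19) > C (136/11=12.36) > E (65/6=10.83) > B (95/10=9.50) > A (188/20=9.40) > F (106/12=8.83) > G (82/37=2.22)
Fill: take D (16 @ 259) → take C (11 @ 136) → take E (6 @ 65); 33/33 used.
Total value = 460.00

460.00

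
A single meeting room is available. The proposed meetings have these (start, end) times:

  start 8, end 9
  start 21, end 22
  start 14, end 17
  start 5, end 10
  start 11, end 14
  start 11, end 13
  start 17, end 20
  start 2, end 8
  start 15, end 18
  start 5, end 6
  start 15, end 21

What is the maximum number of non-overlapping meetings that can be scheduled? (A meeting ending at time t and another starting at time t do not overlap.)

Sort by end time and greedily take each interval whose start is ≥ the last chosen end.
Sorted by end: (5,6)  (2,8)  (8,9)  (5,10)  (11,13)  (11,14)  (14,17)  (15,18)  (17,20)  (15,21)  (21,22)
take (5,6); take (8,9); take (11,13); take (14,17); take (17,20); skip (15,21); take (21,22).
Selected 6 meetings.

6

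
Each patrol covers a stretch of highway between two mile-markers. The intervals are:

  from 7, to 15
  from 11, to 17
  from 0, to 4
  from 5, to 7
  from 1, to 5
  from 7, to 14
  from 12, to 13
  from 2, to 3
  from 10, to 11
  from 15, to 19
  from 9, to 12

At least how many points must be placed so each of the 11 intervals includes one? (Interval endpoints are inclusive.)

5

Process intervals by earliest right end; each time one isn't hit yet, stab at its right endpoint.
By right end: [2,3]  [0,4]  [1,5]  [5,7]  [10,11]  [9,12]  [12,13]  [7,14]  [7,15]  [11,17]  [15,19]
[2,3] uncovered → point at 3; [5,7] uncovered → point at 7; [10,11] uncovered → point at 11; [12,13] uncovered → point at 13; [15,19] uncovered → point at 19.
Points: 3, 7, 11, 13, 19 (5 total).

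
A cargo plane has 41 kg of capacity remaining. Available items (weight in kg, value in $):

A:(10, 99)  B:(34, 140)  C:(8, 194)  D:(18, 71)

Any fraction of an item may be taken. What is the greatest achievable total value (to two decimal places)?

387.71

Order: C (194/8=24.25) > A (99/10=9.90) > B (140/34=4.12) > D (71/18=3.94)
Fill: take C (8 @ 194) → take A (10 @ 99) → take 23/34 of B → 94.71; 41/41 used.
Total value = 387.71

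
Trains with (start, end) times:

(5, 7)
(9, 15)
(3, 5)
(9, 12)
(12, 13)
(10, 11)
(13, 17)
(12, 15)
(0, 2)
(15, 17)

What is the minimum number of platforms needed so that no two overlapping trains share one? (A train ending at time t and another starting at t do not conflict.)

3

starts: [0, 3, 5, 9, 9, 10, 12, 12, 13, 15]
ends:   [2, 5, 7, 11, 12, 13, 15, 15, 17, 17]
s0→1 e2→0 s3→1 e5→0 s5→1 e7→0 s9→1 s9→2 s10→3  — peak 3.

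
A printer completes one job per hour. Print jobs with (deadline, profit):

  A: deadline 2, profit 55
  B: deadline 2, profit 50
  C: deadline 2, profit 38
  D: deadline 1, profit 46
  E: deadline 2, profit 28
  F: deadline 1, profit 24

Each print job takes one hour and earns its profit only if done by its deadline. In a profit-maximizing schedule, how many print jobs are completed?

Sort by profit descending; place each in the latest free slot ≤ its deadline.
By profit: A(d2,55), B(d2,50), D(d1,46), C(d2,38), E(d2,28), F(d1,24)
A→slot 2; B→slot 1; D skipped; C skipped; E skipped; F skipped.
2 of 6 scheduled.

2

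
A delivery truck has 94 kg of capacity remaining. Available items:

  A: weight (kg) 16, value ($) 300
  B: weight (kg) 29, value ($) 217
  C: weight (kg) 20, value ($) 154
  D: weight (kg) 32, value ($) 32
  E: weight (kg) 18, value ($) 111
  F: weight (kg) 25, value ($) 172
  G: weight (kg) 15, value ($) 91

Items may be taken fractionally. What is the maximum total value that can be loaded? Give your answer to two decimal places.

867.67

Greedy by value/weight ratio, highest first.
Order: A (300/16=18.75) > C (154/20=7.70) > B (217/29=7.48) > F (172/25=6.88) > E (111/18=6.17) > G (91/15=6.07) > D (32/32=1.00)
Fill: take A (16 @ 300) → take C (20 @ 154) → take B (29 @ 217) → take F (25 @ 172) → take 4/18 of E → 24.67; 94/94 used.
Total value = 867.67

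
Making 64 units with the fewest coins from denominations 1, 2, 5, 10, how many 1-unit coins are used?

0

Use the largest denomination that fits, subtract, and repeat.
64 = 6×10 + 2×2
Count of 1: 0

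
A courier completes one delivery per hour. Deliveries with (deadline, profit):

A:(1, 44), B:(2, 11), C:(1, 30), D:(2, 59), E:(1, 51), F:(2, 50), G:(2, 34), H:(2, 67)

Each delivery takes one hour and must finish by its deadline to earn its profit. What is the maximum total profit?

126

Sort by profit descending; place each in the latest free slot ≤ its deadline.
Profit order: H=67 D=59 E=51 F=50 A=44 G=34 C=30 B=11
Assign: H→slot 2, D→slot 1, E skipped, F skipped, A skipped, G skipped, C skipped, B skipped.
Slots: [1:D] [2:H]
Profit = 59 + 67 = 126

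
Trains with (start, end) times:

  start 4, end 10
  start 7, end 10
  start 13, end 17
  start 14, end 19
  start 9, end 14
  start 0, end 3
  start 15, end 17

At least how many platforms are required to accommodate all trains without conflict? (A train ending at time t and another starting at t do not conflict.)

3

Count concurrent intervals with a sweep; the peak is the room count.
starts: [0, 4, 7, 9, 13, 14, 15]
ends:   [3, 10, 10, 14, 17, 17, 19]
s0→1 e3→0 s4→1 s7→2 s9→3  — peak 3.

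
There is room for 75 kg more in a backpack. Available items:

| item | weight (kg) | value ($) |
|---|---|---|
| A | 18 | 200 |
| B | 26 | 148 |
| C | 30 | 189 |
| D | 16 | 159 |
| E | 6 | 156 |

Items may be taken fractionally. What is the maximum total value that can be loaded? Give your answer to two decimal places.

732.46

Greedy by value/weight ratio, highest first.
Ratios (sorted): E 26.00, A 11.11, D 9.94, C 6.30, B 5.69
take E (6 @ 156); take A (18 @ 200); take D (16 @ 159); take C (30 @ 189); take 5/26 of B → 28.46. Capacity used 75/75.
Total value = 732.46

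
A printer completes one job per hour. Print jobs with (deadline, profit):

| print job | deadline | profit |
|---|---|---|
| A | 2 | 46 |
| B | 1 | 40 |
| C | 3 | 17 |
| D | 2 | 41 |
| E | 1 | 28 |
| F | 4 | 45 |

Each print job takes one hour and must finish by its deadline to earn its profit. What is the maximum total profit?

149

Profit order: A=46 F=45 D=41 B=40 E=28 C=17
Assign: A→slot 2, F→slot 4, D→slot 1, B skipped, E skipped, C→slot 3.
Slots: [1:D] [2:A] [3:C] [4:F]
Profit = 41 + 46 + 17 + 45 = 149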